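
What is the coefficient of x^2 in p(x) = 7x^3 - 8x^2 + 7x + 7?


Read off the coefficient of x^2: -8


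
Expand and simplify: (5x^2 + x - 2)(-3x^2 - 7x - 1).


Distribute each term of the first polynomial:
  (5x^2)(-3x^2 - 7x - 1) = -15x^4 - 35x^3 - 5x^2
  (x)(-3x^2 - 7x - 1) = -3x^3 - 7x^2 - x
  (-2)(-3x^2 - 7x - 1) = 6x^2 + 14x + 2
Sum: -15x^4 - 38x^3 - 6x^2 + 13x + 2


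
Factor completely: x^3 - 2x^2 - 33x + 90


Try integer roots (divisors of 90). x=3: p(3)=0.
Divide out (x - 3): quotient is x^2 + x - 30.
Factor the quadratic: (x - 5)(x + 6)
Result: (x - 3)(x - 5)(x + 6)


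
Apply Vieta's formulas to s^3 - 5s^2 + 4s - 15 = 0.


Monic cubic s^3+bs^2+cs+d=0: sum=-b, pairwise sum=c, product=-d.
b=-5, c=4, d=-15
r1+r2+r3 = 5
r1r2+r1r3+r2r3 = 4
r1r2r3 = 15


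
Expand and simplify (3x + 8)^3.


Expand (3x + 8)^3 by repeated multiplication:
  (3x + 8)^2 = 9x^2 + 48x + 64
= 27x^3 + 216x^2 + 576x + 512


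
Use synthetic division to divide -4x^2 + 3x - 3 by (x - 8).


Synthetic division with c = 8. Coefficients: -4, 3, -3
Bring down -4.
  -4 * 8 = -32; -32 + 3 = -29
  -29 * 8 = -232; -232 - 3 = -235
Quotient: -4x - 29, Remainder: -235


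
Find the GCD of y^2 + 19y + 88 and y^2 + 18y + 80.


Factor each:
  y^2 + 19y + 88 = (y + 8)(y + 11)
  y^2 + 18y + 80 = (y + 8)(y + 10)
Common monic factor: y + 8


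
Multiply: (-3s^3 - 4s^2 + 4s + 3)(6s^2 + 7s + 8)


Distribute each term of the first polynomial:
  (-3s^3)(6s^2 + 7s + 8) = -18s^5 - 21s^4 - 24s^3
  (-4s^2)(6s^2 + 7s + 8) = -24s^4 - 28s^3 - 32s^2
  (4s)(6s^2 + 7s + 8) = 24s^3 + 28s^2 + 32s
  (3)(6s^2 + 7s + 8) = 18s^2 + 21s + 24
Sum: -18s^5 - 45s^4 - 28s^3 + 14s^2 + 53s + 24


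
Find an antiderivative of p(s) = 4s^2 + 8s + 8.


Reverse power rule on each term:
  ∫ 4s^2 ds = (4/3)s^3
  ∫ 8s ds = 4s^2
  ∫ 8 ds = 8s
F(s) = (4/3)s^3 + 4s^2 + 8s + C


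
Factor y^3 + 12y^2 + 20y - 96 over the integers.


Try integer roots (divisors of -96). y=2: p(2)=0.
Divide out (y - 2): quotient is y^2 + 14y + 48.
Factor the quadratic: (y + 8)(y + 6)
Result: (y - 2)(y + 8)(y + 6)


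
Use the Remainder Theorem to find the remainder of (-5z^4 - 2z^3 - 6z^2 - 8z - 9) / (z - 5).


By the Remainder Theorem, the remainder equals p(5):
  -5*(5)^4 = -3125
  -2*(5)^3 = -250
  -6*(5)^2 = -150
  -8*(5)^1 = -40
  constant: -9
Sum: -3125 - 250 - 150 - 40 - 9 = -3574


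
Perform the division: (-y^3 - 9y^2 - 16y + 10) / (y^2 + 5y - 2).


(-y^3 - 9y^2 - 16y + 10) / (y^2 + 5y - 2)
Step 1: -y * (y^2 + 5y - 2) = -y^3 - 5y^2 + 2y; subtract.
Step 2: -4 * (y^2 + 5y - 2) = -4y^2 - 20y + 8; subtract.
Quotient: -y - 4, Remainder: 2y + 2


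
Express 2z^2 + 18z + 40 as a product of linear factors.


Roots satisfy r1 + r2 = -b/a = -9 and r1*r2 = c/a = 20.
So r1 = -4, r2 = -5.
2z^2 + 18z + 40 = 2(z - r1)(z - r2) = 2(z + 4)(z + 5)


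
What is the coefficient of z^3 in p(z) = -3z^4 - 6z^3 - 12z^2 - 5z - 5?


Read off the coefficient of z^3: -6


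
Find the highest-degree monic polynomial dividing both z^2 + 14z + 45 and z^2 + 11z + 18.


Factor each:
  z^2 + 14z + 45 = (z + 9)(z + 5)
  z^2 + 11z + 18 = (z + 9)(z + 2)
Common monic factor: z + 9


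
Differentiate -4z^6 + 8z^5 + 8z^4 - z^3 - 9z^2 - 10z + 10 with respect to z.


Apply the power rule term by term:
  d/dz(-4z^6) = -24z^5
  d/dz(8z^5) = 40z^4
  d/dz(8z^4) = 32z^3
  d/dz(-z^3) = -3z^2
  d/dz(-9z^2) = -18z
  d/dz(-10z) = -10
  d/dz(10) = 0
p'(z) = -24z^5 + 40z^4 + 32z^3 - 3z^2 - 18z - 10


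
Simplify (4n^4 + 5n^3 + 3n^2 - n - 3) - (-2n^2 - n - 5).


Distribute the minus sign:
  (4n^4 + 5n^3 + 3n^2 - n - 3)
- (-2n^2 - n - 5)
Negate second polynomial: 2n^2 + n + 5
Add: 4n^4 + 5n^3 + 5n^2 + 2


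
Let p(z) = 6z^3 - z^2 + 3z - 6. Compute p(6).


Using direct substitution:
  6 * (6)^3 = 1296
  -1 * (6)^2 = -36
  3 * (6)^1 = 18
  constant: -6
Sum = 1296 - 36 + 18 - 6 = 1272


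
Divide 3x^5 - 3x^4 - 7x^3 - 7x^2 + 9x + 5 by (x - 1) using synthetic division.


Synthetic division with c = 1. Coefficients: 3, -3, -7, -7, 9, 5
Bring down 3.
  3 * 1 = 3; 3 - 3 = 0
  0 * 1 = 0; 0 - 7 = -7
  -7 * 1 = -7; -7 - 7 = -14
  -14 * 1 = -14; -14 + 9 = -5
  -5 * 1 = -5; -5 + 5 = 0
Quotient: 3x^4 - 7x^2 - 14x - 5, Remainder: 0


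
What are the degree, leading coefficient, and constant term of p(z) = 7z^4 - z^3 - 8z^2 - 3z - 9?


Highest power of z is 4, with coefficient 7. Constant term is -9.
Degree = 4, leading coefficient = 7, constant term = -9


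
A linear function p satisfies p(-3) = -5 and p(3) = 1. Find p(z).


p(z) = mz + b. Using p(-3)=-5, p(3)=1:
m = (-5 - 1)/(-3 - 3) = -6/-6 = 1
b = -5 - m*(-3) = -5 + 3 = -2
p(z) = z - 2


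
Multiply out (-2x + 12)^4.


Expand (-2x + 12)^4 by repeated multiplication:
  (-2x + 12)^2 = 4x^2 - 48x + 144
  (-2x + 12)^3 = -8x^3 + 144x^2 - 864x + 1728
= 16x^4 - 384x^3 + 3456x^2 - 13824x + 20736


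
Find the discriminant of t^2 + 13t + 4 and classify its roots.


D = b^2 - 4ac = (13)^2 - 4(1)(4) = 169 - 16 = 153
Since D > 0: two distinct irrational roots


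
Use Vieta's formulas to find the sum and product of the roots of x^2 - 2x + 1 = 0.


For ax^2+bx+c=0: sum = -b/a, product = c/a.
a=1, b=-2, c=1
Sum = -(-2)/1 = 2
Product = (1)/1 = 1


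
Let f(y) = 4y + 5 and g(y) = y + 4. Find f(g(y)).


Substitute g(y) into f:
f(g(y)) = 4*(y + 4) + 5
Expand and combine: 4y + 21


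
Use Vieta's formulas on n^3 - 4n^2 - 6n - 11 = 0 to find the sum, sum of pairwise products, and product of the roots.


Monic cubic n^3+bn^2+cn+d=0: sum=-b, pairwise sum=c, product=-d.
b=-4, c=-6, d=-11
r1+r2+r3 = 4
r1r2+r1r3+r2r3 = -6
r1r2r3 = 11


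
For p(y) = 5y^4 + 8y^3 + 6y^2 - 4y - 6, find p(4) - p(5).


p(4) = 1866
p(5) = 4249
p(4) - p(5) = 1866 - 4249 = -2383


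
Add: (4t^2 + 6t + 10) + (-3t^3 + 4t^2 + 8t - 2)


Align terms by degree and add:
  4t^2 + 6t + 10
  -3t^3 + 4t^2 + 8t - 2
= -3t^3 + 8t^2 + 14t + 8


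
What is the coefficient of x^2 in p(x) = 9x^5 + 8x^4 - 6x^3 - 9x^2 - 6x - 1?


Read off the coefficient of x^2: -9


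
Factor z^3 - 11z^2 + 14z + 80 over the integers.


Try integer roots (divisors of 80). z=-2: p(-2)=0.
Divide out (z + 2): quotient is z^2 - 13z + 40.
Factor the quadratic: (z - 5)(z - 8)
Result: (z + 2)(z - 5)(z - 8)


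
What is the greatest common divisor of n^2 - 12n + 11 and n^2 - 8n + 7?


Factor each:
  n^2 - 12n + 11 = (n - 1)(n - 11)
  n^2 - 8n + 7 = (n - 1)(n - 7)
Common monic factor: n - 1


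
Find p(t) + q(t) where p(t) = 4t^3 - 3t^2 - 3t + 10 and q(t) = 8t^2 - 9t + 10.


Align terms by degree and add:
  4t^3 - 3t^2 - 3t + 10
+ 8t^2 - 9t + 10
= 4t^3 + 5t^2 - 12t + 20


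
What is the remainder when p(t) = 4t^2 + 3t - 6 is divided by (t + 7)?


By the Remainder Theorem, the remainder equals p(-7):
  4*(-7)^2 = 196
  3*(-7)^1 = -21
  constant: -6
Sum: 196 - 21 - 6 = 169


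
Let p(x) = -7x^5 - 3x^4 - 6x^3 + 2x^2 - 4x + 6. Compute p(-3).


Using direct substitution:
  -7 * (-3)^5 = 1701
  -3 * (-3)^4 = -243
  -6 * (-3)^3 = 162
  2 * (-3)^2 = 18
  -4 * (-3)^1 = 12
  constant: 6
Sum = 1701 - 243 + 162 + 18 + 12 + 6 = 1656


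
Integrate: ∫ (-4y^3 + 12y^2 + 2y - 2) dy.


Reverse power rule on each term:
  ∫ -4y^3 dy = -y^4
  ∫ 12y^2 dy = 4y^3
  ∫ 2y dy = y^2
  ∫ -2 dy = -2y
F(y) = -y^4 + 4y^3 + y^2 - 2y + C


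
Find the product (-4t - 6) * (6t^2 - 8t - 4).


Distribute each term of the first polynomial:
  (-4t)(6t^2 - 8t - 4) = -24t^3 + 32t^2 + 16t
  (-6)(6t^2 - 8t - 4) = -36t^2 + 48t + 24
Sum: -24t^3 - 4t^2 + 64t + 24


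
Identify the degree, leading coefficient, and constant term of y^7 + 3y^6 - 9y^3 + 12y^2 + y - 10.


Highest power of y is 7, with coefficient 1. Constant term is -10.
Degree = 7, leading coefficient = 1, constant term = -10


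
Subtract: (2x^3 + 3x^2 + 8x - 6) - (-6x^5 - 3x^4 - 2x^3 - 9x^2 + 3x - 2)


Distribute the minus sign:
  (2x^3 + 3x^2 + 8x - 6)
- (-6x^5 - 3x^4 - 2x^3 - 9x^2 + 3x - 2)
Negate second polynomial: 6x^5 + 3x^4 + 2x^3 + 9x^2 - 3x + 2
Add: 6x^5 + 3x^4 + 4x^3 + 12x^2 + 5x - 4


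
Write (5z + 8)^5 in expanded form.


Expand (5z + 8)^5 by repeated multiplication:
  (5z + 8)^2 = 25z^2 + 80z + 64
  (5z + 8)^3 = 125z^3 + 600z^2 + 960z + 512
  (5z + 8)^4 = 625z^4 + 4000z^3 + 9600z^2 + 10240z + 4096
= 3125z^5 + 25000z^4 + 80000z^3 + 128000z^2 + 102400z + 32768


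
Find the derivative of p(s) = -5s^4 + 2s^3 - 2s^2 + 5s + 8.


Apply the power rule term by term:
  d/ds(-5s^4) = -20s^3
  d/ds(2s^3) = 6s^2
  d/ds(-2s^2) = -4s
  d/ds(5s) = 5
  d/ds(8) = 0
p'(s) = -20s^3 + 6s^2 - 4s + 5


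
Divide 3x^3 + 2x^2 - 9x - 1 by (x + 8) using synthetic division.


Synthetic division with c = -8. Coefficients: 3, 2, -9, -1
Bring down 3.
  3 * -8 = -24; -24 + 2 = -22
  -22 * -8 = 176; 176 - 9 = 167
  167 * -8 = -1336; -1336 - 1 = -1337
Quotient: 3x^2 - 22x + 167, Remainder: -1337


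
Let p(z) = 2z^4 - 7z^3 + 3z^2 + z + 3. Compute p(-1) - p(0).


p(-1) = 14
p(0) = 3
p(-1) - p(0) = 14 - 3 = 11


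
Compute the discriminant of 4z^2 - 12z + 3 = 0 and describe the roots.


D = b^2 - 4ac = (-12)^2 - 4(4)(3) = 144 - 48 = 96
Since D > 0: two distinct irrational roots


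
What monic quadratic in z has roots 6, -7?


p(z) = (z - 6)(z + 7)
Expand: z^2 + z - 42


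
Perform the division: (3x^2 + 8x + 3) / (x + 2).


(3x^2 + 8x + 3) / (x + 2)
Step 1: 3x * (x + 2) = 3x^2 + 6x; subtract.
Step 2: 2 * (x + 2) = 2x + 4; subtract.
Quotient: 3x + 2, Remainder: -1


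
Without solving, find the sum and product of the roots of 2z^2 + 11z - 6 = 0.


For az^2+bz+c=0: sum = -b/a, product = c/a.
a=2, b=11, c=-6
Sum = -(11)/2 = -11/2
Product = (-6)/2 = -3


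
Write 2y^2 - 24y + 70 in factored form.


Roots satisfy r1 + r2 = -b/a = 12 and r1*r2 = c/a = 35.
So r1 = 5, r2 = 7.
2y^2 - 24y + 70 = 2(y - r1)(y - r2) = 2(y - 5)(y - 7)


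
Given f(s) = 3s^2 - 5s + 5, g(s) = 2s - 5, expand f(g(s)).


Substitute g(s) into f:
f(g(s)) = 3*(2s - 5)^2 + (-5)*(2s - 5) + 5
(2s - 5)^2 = 4s^2 - 20s + 25
Expand and combine: 12s^2 - 70s + 105


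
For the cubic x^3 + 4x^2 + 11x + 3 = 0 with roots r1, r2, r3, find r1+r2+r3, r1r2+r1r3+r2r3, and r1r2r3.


Monic cubic x^3+bx^2+cx+d=0: sum=-b, pairwise sum=c, product=-d.
b=4, c=11, d=3
r1+r2+r3 = -4
r1r2+r1r3+r2r3 = 11
r1r2r3 = -3


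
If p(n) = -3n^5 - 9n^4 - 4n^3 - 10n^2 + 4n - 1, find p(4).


Using direct substitution:
  -3 * (4)^5 = -3072
  -9 * (4)^4 = -2304
  -4 * (4)^3 = -256
  -10 * (4)^2 = -160
  4 * (4)^1 = 16
  constant: -1
Sum = -3072 - 2304 - 256 - 160 + 16 - 1 = -5777


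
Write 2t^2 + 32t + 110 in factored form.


Roots satisfy r1 + r2 = -b/a = -16 and r1*r2 = c/a = 55.
So r1 = -5, r2 = -11.
2t^2 + 32t + 110 = 2(t - r1)(t - r2) = 2(t + 5)(t + 11)


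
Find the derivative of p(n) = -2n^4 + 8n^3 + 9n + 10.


Apply the power rule term by term:
  d/dn(-2n^4) = -8n^3
  d/dn(8n^3) = 24n^2
  d/dn(9n) = 9
  d/dn(10) = 0
p'(n) = -8n^3 + 24n^2 + 9


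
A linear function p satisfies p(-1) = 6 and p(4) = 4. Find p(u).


p(u) = mu + b. Using p(-1)=6, p(4)=4:
m = (6 - 4)/(-1 - 4) = 2/-5 = -2/5
b = 6 - m*(-1) = 6 - 2/5 = 28/5
p(u) = -(2/5)u + (28/5)


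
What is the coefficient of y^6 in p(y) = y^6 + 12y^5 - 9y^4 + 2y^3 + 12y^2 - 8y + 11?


Read off the coefficient of y^6: 1


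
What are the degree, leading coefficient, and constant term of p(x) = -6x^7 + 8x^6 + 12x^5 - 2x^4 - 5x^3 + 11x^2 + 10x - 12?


Highest power of x is 7, with coefficient -6. Constant term is -12.
Degree = 7, leading coefficient = -6, constant term = -12


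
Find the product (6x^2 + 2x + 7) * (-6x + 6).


Distribute each term of the first polynomial:
  (6x^2)(-6x + 6) = -36x^3 + 36x^2
  (2x)(-6x + 6) = -12x^2 + 12x
  (7)(-6x + 6) = -42x + 42
Sum: -36x^3 + 24x^2 - 30x + 42


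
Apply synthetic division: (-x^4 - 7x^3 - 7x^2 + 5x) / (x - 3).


Synthetic division with c = 3. Coefficients: -1, -7, -7, 5, 0
Bring down -1.
  -1 * 3 = -3; -3 - 7 = -10
  -10 * 3 = -30; -30 - 7 = -37
  -37 * 3 = -111; -111 + 5 = -106
  -106 * 3 = -318; -318 + 0 = -318
Quotient: -x^3 - 10x^2 - 37x - 106, Remainder: -318


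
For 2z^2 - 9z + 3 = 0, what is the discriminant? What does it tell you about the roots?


D = b^2 - 4ac = (-9)^2 - 4(2)(3) = 81 - 24 = 57
Since D > 0: two distinct irrational roots


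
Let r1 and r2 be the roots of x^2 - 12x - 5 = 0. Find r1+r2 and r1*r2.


For ax^2+bx+c=0: sum = -b/a, product = c/a.
a=1, b=-12, c=-5
Sum = -(-12)/1 = 12
Product = (-5)/1 = -5


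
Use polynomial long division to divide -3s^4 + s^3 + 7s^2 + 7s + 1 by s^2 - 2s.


(-3s^4 + s^3 + 7s^2 + 7s + 1) / (s^2 - 2s)
Step 1: -3s^2 * (s^2 - 2s) = -3s^4 + 6s^3; subtract.
Step 2: -5s * (s^2 - 2s) = -5s^3 + 10s^2; subtract.
Step 3: -3 * (s^2 - 2s) = -3s^2 + 6s; subtract.
Quotient: -3s^2 - 5s - 3, Remainder: s + 1


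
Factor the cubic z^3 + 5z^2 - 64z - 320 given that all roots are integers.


Try integer roots (divisors of -320). z=-8: p(-8)=0.
Divide out (z + 8): quotient is z^2 - 3z - 40.
Factor the quadratic: (z + 5)(z - 8)
Result: (z + 8)(z + 5)(z - 8)


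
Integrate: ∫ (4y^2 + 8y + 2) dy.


Reverse power rule on each term:
  ∫ 4y^2 dy = (4/3)y^3
  ∫ 8y dy = 4y^2
  ∫ 2 dy = 2y
F(y) = (4/3)y^3 + 4y^2 + 2y + C


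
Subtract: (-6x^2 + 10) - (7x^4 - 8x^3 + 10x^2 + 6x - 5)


Distribute the minus sign:
  (-6x^2 + 10)
- (7x^4 - 8x^3 + 10x^2 + 6x - 5)
Negate second polynomial: -7x^4 + 8x^3 - 10x^2 - 6x + 5
Add: -7x^4 + 8x^3 - 16x^2 - 6x + 15


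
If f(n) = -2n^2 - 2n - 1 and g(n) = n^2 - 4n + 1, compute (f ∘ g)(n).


Substitute g(n) into f:
f(g(n)) = -2*(n^2 - 4n + 1)^2 + (-2)*(n^2 - 4n + 1) + (-1)
(n^2 - 4n + 1)^2 = n^4 - 8n^3 + 18n^2 - 8n + 1
Expand and combine: -2n^4 + 16n^3 - 38n^2 + 24n - 5


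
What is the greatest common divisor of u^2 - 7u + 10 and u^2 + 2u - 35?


Factor each:
  u^2 - 7u + 10 = (u - 5)(u - 2)
  u^2 + 2u - 35 = (u - 5)(u + 7)
Common monic factor: u - 5


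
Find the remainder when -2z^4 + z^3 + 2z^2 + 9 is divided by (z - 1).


By the Remainder Theorem, the remainder equals p(1):
  -2*(1)^4 = -2
  1*(1)^3 = 1
  2*(1)^2 = 2
  0*(1)^1 = 0
  constant: 9
Sum: -2 + 1 + 2 + 0 + 9 = 10


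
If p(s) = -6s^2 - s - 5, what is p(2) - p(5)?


p(2) = -31
p(5) = -160
p(2) - p(5) = -31 + 160 = 129


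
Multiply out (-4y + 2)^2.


Expand (-4y + 2)^2 by repeated multiplication:
= 16y^2 - 16y + 4


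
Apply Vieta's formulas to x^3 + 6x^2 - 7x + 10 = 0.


Monic cubic x^3+bx^2+cx+d=0: sum=-b, pairwise sum=c, product=-d.
b=6, c=-7, d=10
r1+r2+r3 = -6
r1r2+r1r3+r2r3 = -7
r1r2r3 = -10


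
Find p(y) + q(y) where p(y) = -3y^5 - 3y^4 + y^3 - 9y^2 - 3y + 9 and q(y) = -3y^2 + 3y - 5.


Align terms by degree and add:
  -3y^5 - 3y^4 + y^3 - 9y^2 - 3y + 9
  -3y^2 + 3y - 5
= -3y^5 - 3y^4 + y^3 - 12y^2 + 4


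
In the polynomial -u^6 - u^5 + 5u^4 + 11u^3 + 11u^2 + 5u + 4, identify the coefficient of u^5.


Read off the coefficient of u^5: -1


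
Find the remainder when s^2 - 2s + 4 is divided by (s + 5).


By the Remainder Theorem, the remainder equals p(-5):
  1*(-5)^2 = 25
  -2*(-5)^1 = 10
  constant: 4
Sum: 25 + 10 + 4 = 39


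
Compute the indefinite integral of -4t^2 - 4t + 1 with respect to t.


Reverse power rule on each term:
  ∫ -4t^2 dt = -(4/3)t^3
  ∫ -4t dt = -2t^2
  ∫ 1 dt = t
F(t) = -(4/3)t^3 - 2t^2 + t + C


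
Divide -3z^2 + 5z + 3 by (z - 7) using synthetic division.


Synthetic division with c = 7. Coefficients: -3, 5, 3
Bring down -3.
  -3 * 7 = -21; -21 + 5 = -16
  -16 * 7 = -112; -112 + 3 = -109
Quotient: -3z - 16, Remainder: -109


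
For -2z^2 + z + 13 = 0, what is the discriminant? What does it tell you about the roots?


D = b^2 - 4ac = (1)^2 - 4(-2)(13) = 1 + 104 = 105
Since D > 0: two distinct irrational roots


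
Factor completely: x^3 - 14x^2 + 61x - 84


Try integer roots (divisors of -84). x=7: p(7)=0.
Divide out (x - 7): quotient is x^2 - 7x + 12.
Factor the quadratic: (x - 4)(x - 3)
Result: (x - 7)(x - 4)(x - 3)


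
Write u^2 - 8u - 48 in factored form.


Roots satisfy r1 + r2 = -b/a = 8 and r1*r2 = c/a = -48.
So r1 = -4, r2 = 12.
u^2 - 8u - 48 = (u - r1)(u - r2) = (u + 4)(u - 12)


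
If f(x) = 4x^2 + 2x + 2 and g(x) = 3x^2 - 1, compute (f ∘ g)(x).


Substitute g(x) into f:
f(g(x)) = 4*(3x^2 - 1)^2 + 2*(3x^2 - 1) + 2
(3x^2 - 1)^2 = 9x^4 - 6x^2 + 1
Expand and combine: 36x^4 - 18x^2 + 4


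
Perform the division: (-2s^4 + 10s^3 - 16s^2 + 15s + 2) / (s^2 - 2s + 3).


(-2s^4 + 10s^3 - 16s^2 + 15s + 2) / (s^2 - 2s + 3)
Step 1: -2s^2 * (s^2 - 2s + 3) = -2s^4 + 4s^3 - 6s^2; subtract.
Step 2: 6s * (s^2 - 2s + 3) = 6s^3 - 12s^2 + 18s; subtract.
Step 3: 2 * (s^2 - 2s + 3) = 2s^2 - 4s + 6; subtract.
Quotient: -2s^2 + 6s + 2, Remainder: s - 4


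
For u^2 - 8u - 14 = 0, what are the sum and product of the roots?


For au^2+bu+c=0: sum = -b/a, product = c/a.
a=1, b=-8, c=-14
Sum = -(-8)/1 = 8
Product = (-14)/1 = -14


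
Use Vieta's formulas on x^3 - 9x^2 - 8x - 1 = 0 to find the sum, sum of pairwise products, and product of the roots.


Monic cubic x^3+bx^2+cx+d=0: sum=-b, pairwise sum=c, product=-d.
b=-9, c=-8, d=-1
r1+r2+r3 = 9
r1r2+r1r3+r2r3 = -8
r1r2r3 = 1


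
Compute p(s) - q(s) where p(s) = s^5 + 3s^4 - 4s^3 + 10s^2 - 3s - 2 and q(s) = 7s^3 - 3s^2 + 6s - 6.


Distribute the minus sign:
  (s^5 + 3s^4 - 4s^3 + 10s^2 - 3s - 2)
- (7s^3 - 3s^2 + 6s - 6)
Negate second polynomial: -7s^3 + 3s^2 - 6s + 6
Add: s^5 + 3s^4 - 11s^3 + 13s^2 - 9s + 4


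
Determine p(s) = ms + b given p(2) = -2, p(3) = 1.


p(s) = ms + b. Using p(2)=-2, p(3)=1:
m = (-2 - 1)/(2 - 3) = -3/-1 = 3
b = -2 - m*(2) = -2 - 6 = -8
p(s) = 3s - 8


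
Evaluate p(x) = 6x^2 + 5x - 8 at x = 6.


Using direct substitution:
  6 * (6)^2 = 216
  5 * (6)^1 = 30
  constant: -8
Sum = 216 + 30 - 8 = 238


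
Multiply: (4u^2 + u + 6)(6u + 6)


Distribute each term of the first polynomial:
  (4u^2)(6u + 6) = 24u^3 + 24u^2
  (u)(6u + 6) = 6u^2 + 6u
  (6)(6u + 6) = 36u + 36
Sum: 24u^3 + 30u^2 + 42u + 36


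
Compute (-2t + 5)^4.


Expand (-2t + 5)^4 by repeated multiplication:
  (-2t + 5)^2 = 4t^2 - 20t + 25
  (-2t + 5)^3 = -8t^3 + 60t^2 - 150t + 125
= 16t^4 - 160t^3 + 600t^2 - 1000t + 625


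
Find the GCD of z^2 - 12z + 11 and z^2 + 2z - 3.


Factor each:
  z^2 - 12z + 11 = (z - 1)(z - 11)
  z^2 + 2z - 3 = (z - 1)(z + 3)
Common monic factor: z - 1


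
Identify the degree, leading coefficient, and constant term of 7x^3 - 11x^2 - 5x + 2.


Highest power of x is 3, with coefficient 7. Constant term is 2.
Degree = 3, leading coefficient = 7, constant term = 2


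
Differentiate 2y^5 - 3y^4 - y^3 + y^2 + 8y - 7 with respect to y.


Apply the power rule term by term:
  d/dy(2y^5) = 10y^4
  d/dy(-3y^4) = -12y^3
  d/dy(-y^3) = -3y^2
  d/dy(y^2) = 2y
  d/dy(8y) = 8
  d/dy(-7) = 0
p'(y) = 10y^4 - 12y^3 - 3y^2 + 2y + 8


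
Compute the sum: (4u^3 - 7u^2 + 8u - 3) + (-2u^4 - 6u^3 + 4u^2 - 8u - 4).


Align terms by degree and add:
  4u^3 - 7u^2 + 8u - 3
  -2u^4 - 6u^3 + 4u^2 - 8u - 4
= -2u^4 - 2u^3 - 3u^2 - 7


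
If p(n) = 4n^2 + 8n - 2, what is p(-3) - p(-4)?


p(-3) = 10
p(-4) = 30
p(-3) - p(-4) = 10 - 30 = -20


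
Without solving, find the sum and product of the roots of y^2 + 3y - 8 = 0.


For ay^2+by+c=0: sum = -b/a, product = c/a.
a=1, b=3, c=-8
Sum = -(3)/1 = -3
Product = (-8)/1 = -8


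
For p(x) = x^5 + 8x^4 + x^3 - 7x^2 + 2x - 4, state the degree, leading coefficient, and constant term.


Highest power of x is 5, with coefficient 1. Constant term is -4.
Degree = 5, leading coefficient = 1, constant term = -4


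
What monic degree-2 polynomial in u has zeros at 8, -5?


p(u) = (u - 8)(u + 5)
Expand: u^2 - 3u - 40


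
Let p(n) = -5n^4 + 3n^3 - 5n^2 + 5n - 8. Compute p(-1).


Using direct substitution:
  -5 * (-1)^4 = -5
  3 * (-1)^3 = -3
  -5 * (-1)^2 = -5
  5 * (-1)^1 = -5
  constant: -8
Sum = -5 - 3 - 5 - 5 - 8 = -26


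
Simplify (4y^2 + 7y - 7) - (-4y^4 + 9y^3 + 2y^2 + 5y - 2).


Distribute the minus sign:
  (4y^2 + 7y - 7)
- (-4y^4 + 9y^3 + 2y^2 + 5y - 2)
Negate second polynomial: 4y^4 - 9y^3 - 2y^2 - 5y + 2
Add: 4y^4 - 9y^3 + 2y^2 + 2y - 5


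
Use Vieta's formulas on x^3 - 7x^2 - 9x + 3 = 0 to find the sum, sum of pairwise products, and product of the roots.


Monic cubic x^3+bx^2+cx+d=0: sum=-b, pairwise sum=c, product=-d.
b=-7, c=-9, d=3
r1+r2+r3 = 7
r1r2+r1r3+r2r3 = -9
r1r2r3 = -3


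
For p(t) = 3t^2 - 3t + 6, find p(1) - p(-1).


p(1) = 6
p(-1) = 12
p(1) - p(-1) = 6 - 12 = -6


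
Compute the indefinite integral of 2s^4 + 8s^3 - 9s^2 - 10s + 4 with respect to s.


Reverse power rule on each term:
  ∫ 2s^4 ds = (2/5)s^5
  ∫ 8s^3 ds = 2s^4
  ∫ -9s^2 ds = -3s^3
  ∫ -10s ds = -5s^2
  ∫ 4 ds = 4s
F(s) = (2/5)s^5 + 2s^4 - 3s^3 - 5s^2 + 4s + C


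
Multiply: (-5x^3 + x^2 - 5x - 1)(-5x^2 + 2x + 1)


Distribute each term of the first polynomial:
  (-5x^3)(-5x^2 + 2x + 1) = 25x^5 - 10x^4 - 5x^3
  (x^2)(-5x^2 + 2x + 1) = -5x^4 + 2x^3 + x^2
  (-5x)(-5x^2 + 2x + 1) = 25x^3 - 10x^2 - 5x
  (-1)(-5x^2 + 2x + 1) = 5x^2 - 2x - 1
Sum: 25x^5 - 15x^4 + 22x^3 - 4x^2 - 7x - 1


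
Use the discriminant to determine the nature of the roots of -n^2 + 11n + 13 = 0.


D = b^2 - 4ac = (11)^2 - 4(-1)(13) = 121 + 52 = 173
Since D > 0: two distinct irrational roots


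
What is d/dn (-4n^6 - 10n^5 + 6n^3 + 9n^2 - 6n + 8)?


Apply the power rule term by term:
  d/dn(-4n^6) = -24n^5
  d/dn(-10n^5) = -50n^4
  d/dn(6n^3) = 18n^2
  d/dn(9n^2) = 18n
  d/dn(-6n) = -6
  d/dn(8) = 0
p'(n) = -24n^5 - 50n^4 + 18n^2 + 18n - 6


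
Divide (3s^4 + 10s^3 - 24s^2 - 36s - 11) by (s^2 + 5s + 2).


(3s^4 + 10s^3 - 24s^2 - 36s - 11) / (s^2 + 5s + 2)
Step 1: 3s^2 * (s^2 + 5s + 2) = 3s^4 + 15s^3 + 6s^2; subtract.
Step 2: -5s * (s^2 + 5s + 2) = -5s^3 - 25s^2 - 10s; subtract.
Step 3: -5 * (s^2 + 5s + 2) = -5s^2 - 25s - 10; subtract.
Quotient: 3s^2 - 5s - 5, Remainder: -s - 1


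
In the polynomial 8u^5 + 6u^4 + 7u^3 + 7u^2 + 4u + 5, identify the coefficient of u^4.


Read off the coefficient of u^4: 6


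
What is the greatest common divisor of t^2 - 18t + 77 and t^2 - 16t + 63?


Factor each:
  t^2 - 18t + 77 = (t - 7)(t - 11)
  t^2 - 16t + 63 = (t - 7)(t - 9)
Common monic factor: t - 7


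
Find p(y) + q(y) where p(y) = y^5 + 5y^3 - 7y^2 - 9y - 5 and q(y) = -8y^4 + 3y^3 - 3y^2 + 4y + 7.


Align terms by degree and add:
  y^5 + 5y^3 - 7y^2 - 9y - 5
  -8y^4 + 3y^3 - 3y^2 + 4y + 7
= y^5 - 8y^4 + 8y^3 - 10y^2 - 5y + 2


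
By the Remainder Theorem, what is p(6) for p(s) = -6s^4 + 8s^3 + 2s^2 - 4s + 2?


By the Remainder Theorem, the remainder equals p(6):
  -6*(6)^4 = -7776
  8*(6)^3 = 1728
  2*(6)^2 = 72
  -4*(6)^1 = -24
  constant: 2
Sum: -7776 + 1728 + 72 - 24 + 2 = -5998


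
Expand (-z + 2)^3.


Expand (-z + 2)^3 by repeated multiplication:
  (-z + 2)^2 = z^2 - 4z + 4
= -z^3 + 6z^2 - 12z + 8


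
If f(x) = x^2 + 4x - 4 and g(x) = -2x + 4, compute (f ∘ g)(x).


Substitute g(x) into f:
f(g(x)) = 1*(-2x + 4)^2 + 4*(-2x + 4) + (-4)
(-2x + 4)^2 = 4x^2 - 16x + 16
Expand and combine: 4x^2 - 24x + 28


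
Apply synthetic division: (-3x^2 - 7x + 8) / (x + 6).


Synthetic division with c = -6. Coefficients: -3, -7, 8
Bring down -3.
  -3 * -6 = 18; 18 - 7 = 11
  11 * -6 = -66; -66 + 8 = -58
Quotient: -3x + 11, Remainder: -58


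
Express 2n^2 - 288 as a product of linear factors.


Roots satisfy r1 + r2 = -b/a = 0 and r1*r2 = c/a = -144.
So r1 = -12, r2 = 12.
2n^2 - 288 = 2(n - r1)(n - r2) = 2(n + 12)(n - 12)


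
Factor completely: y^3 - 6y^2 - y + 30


Try integer roots (divisors of 30). y=3: p(3)=0.
Divide out (y - 3): quotient is y^2 - 3y - 10.
Factor the quadratic: (y - 5)(y + 2)
Result: (y - 3)(y - 5)(y + 2)


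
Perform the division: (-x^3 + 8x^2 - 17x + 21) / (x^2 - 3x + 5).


(-x^3 + 8x^2 - 17x + 21) / (x^2 - 3x + 5)
Step 1: -x * (x^2 - 3x + 5) = -x^3 + 3x^2 - 5x; subtract.
Step 2: 5 * (x^2 - 3x + 5) = 5x^2 - 15x + 25; subtract.
Quotient: -x + 5, Remainder: 3x - 4


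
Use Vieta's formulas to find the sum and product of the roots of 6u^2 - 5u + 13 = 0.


For au^2+bu+c=0: sum = -b/a, product = c/a.
a=6, b=-5, c=13
Sum = -(-5)/6 = 5/6
Product = (13)/6 = 13/6


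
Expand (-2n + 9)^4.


Expand (-2n + 9)^4 by repeated multiplication:
  (-2n + 9)^2 = 4n^2 - 36n + 81
  (-2n + 9)^3 = -8n^3 + 108n^2 - 486n + 729
= 16n^4 - 288n^3 + 1944n^2 - 5832n + 6561


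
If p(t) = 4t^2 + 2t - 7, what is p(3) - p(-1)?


p(3) = 35
p(-1) = -5
p(3) - p(-1) = 35 + 5 = 40


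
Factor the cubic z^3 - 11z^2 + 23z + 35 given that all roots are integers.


Try integer roots (divisors of 35). z=7: p(7)=0.
Divide out (z - 7): quotient is z^2 - 4z - 5.
Factor the quadratic: (z + 1)(z - 5)
Result: (z - 7)(z + 1)(z - 5)


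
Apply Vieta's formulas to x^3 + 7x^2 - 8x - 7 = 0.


Monic cubic x^3+bx^2+cx+d=0: sum=-b, pairwise sum=c, product=-d.
b=7, c=-8, d=-7
r1+r2+r3 = -7
r1r2+r1r3+r2r3 = -8
r1r2r3 = 7


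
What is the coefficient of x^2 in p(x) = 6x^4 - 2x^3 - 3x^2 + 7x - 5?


Read off the coefficient of x^2: -3


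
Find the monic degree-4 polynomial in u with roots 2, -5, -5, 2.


p(u) = (u - 2)(u + 5)(u + 5)(u - 2)
Expand: u^4 + 6u^3 - 11u^2 - 60u + 100


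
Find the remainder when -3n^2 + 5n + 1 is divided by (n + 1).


By the Remainder Theorem, the remainder equals p(-1):
  -3*(-1)^2 = -3
  5*(-1)^1 = -5
  constant: 1
Sum: -3 - 5 + 1 = -7


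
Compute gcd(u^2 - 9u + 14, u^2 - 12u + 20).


Factor each:
  u^2 - 9u + 14 = (u - 2)(u - 7)
  u^2 - 12u + 20 = (u - 2)(u - 10)
Common monic factor: u - 2


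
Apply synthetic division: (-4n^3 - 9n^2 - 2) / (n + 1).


Synthetic division with c = -1. Coefficients: -4, -9, 0, -2
Bring down -4.
  -4 * -1 = 4; 4 - 9 = -5
  -5 * -1 = 5; 5 + 0 = 5
  5 * -1 = -5; -5 - 2 = -7
Quotient: -4n^2 - 5n + 5, Remainder: -7


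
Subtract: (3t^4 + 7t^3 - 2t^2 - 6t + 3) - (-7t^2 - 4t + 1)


Distribute the minus sign:
  (3t^4 + 7t^3 - 2t^2 - 6t + 3)
- (-7t^2 - 4t + 1)
Negate second polynomial: 7t^2 + 4t - 1
Add: 3t^4 + 7t^3 + 5t^2 - 2t + 2


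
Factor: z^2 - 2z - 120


Roots satisfy r1 + r2 = -b/a = 2 and r1*r2 = c/a = -120.
So r1 = -10, r2 = 12.
z^2 - 2z - 120 = (z - r1)(z - r2) = (z + 10)(z - 12)


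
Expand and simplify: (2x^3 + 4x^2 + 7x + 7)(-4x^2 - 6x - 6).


Distribute each term of the first polynomial:
  (2x^3)(-4x^2 - 6x - 6) = -8x^5 - 12x^4 - 12x^3
  (4x^2)(-4x^2 - 6x - 6) = -16x^4 - 24x^3 - 24x^2
  (7x)(-4x^2 - 6x - 6) = -28x^3 - 42x^2 - 42x
  (7)(-4x^2 - 6x - 6) = -28x^2 - 42x - 42
Sum: -8x^5 - 28x^4 - 64x^3 - 94x^2 - 84x - 42


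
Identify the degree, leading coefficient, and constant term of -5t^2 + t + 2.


Highest power of t is 2, with coefficient -5. Constant term is 2.
Degree = 2, leading coefficient = -5, constant term = 2


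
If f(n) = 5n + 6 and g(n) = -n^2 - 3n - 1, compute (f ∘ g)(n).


Substitute g(n) into f:
f(g(n)) = 5*(-n^2 - 3n - 1) + 6
Expand and combine: -5n^2 - 15n + 1


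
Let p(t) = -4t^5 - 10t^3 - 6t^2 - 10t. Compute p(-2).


Using direct substitution:
  -4 * (-2)^5 = 128
  0 * (-2)^4 = 0
  -10 * (-2)^3 = 80
  -6 * (-2)^2 = -24
  -10 * (-2)^1 = 20
  constant: 0
Sum = 128 + 0 + 80 - 24 + 20 + 0 = 204


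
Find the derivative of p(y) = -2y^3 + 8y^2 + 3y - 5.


Apply the power rule term by term:
  d/dy(-2y^3) = -6y^2
  d/dy(8y^2) = 16y
  d/dy(3y) = 3
  d/dy(-5) = 0
p'(y) = -6y^2 + 16y + 3


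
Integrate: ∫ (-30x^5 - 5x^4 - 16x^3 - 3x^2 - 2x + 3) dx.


Reverse power rule on each term:
  ∫ -30x^5 dx = -5x^6
  ∫ -5x^4 dx = -x^5
  ∫ -16x^3 dx = -4x^4
  ∫ -3x^2 dx = -x^3
  ∫ -2x dx = -x^2
  ∫ 3 dx = 3x
F(x) = -5x^6 - x^5 - 4x^4 - x^3 - x^2 + 3x + C


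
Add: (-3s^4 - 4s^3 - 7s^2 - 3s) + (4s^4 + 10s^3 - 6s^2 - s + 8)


Align terms by degree and add:
  -3s^4 - 4s^3 - 7s^2 - 3s
+ 4s^4 + 10s^3 - 6s^2 - s + 8
= s^4 + 6s^3 - 13s^2 - 4s + 8


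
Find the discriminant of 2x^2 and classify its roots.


D = b^2 - 4ac = (0)^2 - 4(2)(0) = 0 = 0
Since D = 0: one repeated real root


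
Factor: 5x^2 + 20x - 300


Roots satisfy r1 + r2 = -b/a = -4 and r1*r2 = c/a = -60.
So r1 = 6, r2 = -10.
5x^2 + 20x - 300 = 5(x - r1)(x - r2) = 5(x - 6)(x + 10)


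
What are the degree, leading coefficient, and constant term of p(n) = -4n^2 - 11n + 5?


Highest power of n is 2, with coefficient -4. Constant term is 5.
Degree = 2, leading coefficient = -4, constant term = 5


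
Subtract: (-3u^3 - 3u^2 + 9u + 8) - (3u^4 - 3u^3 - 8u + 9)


Distribute the minus sign:
  (-3u^3 - 3u^2 + 9u + 8)
- (3u^4 - 3u^3 - 8u + 9)
Negate second polynomial: -3u^4 + 3u^3 + 8u - 9
Add: -3u^4 - 3u^2 + 17u - 1


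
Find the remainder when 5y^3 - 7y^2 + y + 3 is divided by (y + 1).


By the Remainder Theorem, the remainder equals p(-1):
  5*(-1)^3 = -5
  -7*(-1)^2 = -7
  1*(-1)^1 = -1
  constant: 3
Sum: -5 - 7 - 1 + 3 = -10


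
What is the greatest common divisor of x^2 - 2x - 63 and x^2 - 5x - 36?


Factor each:
  x^2 - 2x - 63 = (x - 9)(x + 7)
  x^2 - 5x - 36 = (x - 9)(x + 4)
Common monic factor: x - 9


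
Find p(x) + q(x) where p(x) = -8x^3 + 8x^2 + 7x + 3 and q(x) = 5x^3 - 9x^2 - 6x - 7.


Align terms by degree and add:
  -8x^3 + 8x^2 + 7x + 3
+ 5x^3 - 9x^2 - 6x - 7
= -3x^3 - x^2 + x - 4


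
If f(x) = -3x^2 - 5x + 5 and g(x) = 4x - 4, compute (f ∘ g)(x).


Substitute g(x) into f:
f(g(x)) = -3*(4x - 4)^2 + (-5)*(4x - 4) + 5
(4x - 4)^2 = 16x^2 - 32x + 16
Expand and combine: -48x^2 + 76x - 23


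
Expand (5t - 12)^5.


Expand (5t - 12)^5 by repeated multiplication:
  (5t - 12)^2 = 25t^2 - 120t + 144
  (5t - 12)^3 = 125t^3 - 900t^2 + 2160t - 1728
  (5t - 12)^4 = 625t^4 - 6000t^3 + 21600t^2 - 34560t + 20736
= 3125t^5 - 37500t^4 + 180000t^3 - 432000t^2 + 518400t - 248832


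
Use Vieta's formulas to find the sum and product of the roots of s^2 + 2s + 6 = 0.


For as^2+bs+c=0: sum = -b/a, product = c/a.
a=1, b=2, c=6
Sum = -(2)/1 = -2
Product = (6)/1 = 6


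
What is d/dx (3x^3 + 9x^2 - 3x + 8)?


Apply the power rule term by term:
  d/dx(3x^3) = 9x^2
  d/dx(9x^2) = 18x
  d/dx(-3x) = -3
  d/dx(8) = 0
p'(x) = 9x^2 + 18x - 3


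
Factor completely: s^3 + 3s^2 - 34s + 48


Try integer roots (divisors of 48). s=2: p(2)=0.
Divide out (s - 2): quotient is s^2 + 5s - 24.
Factor the quadratic: (s - 3)(s + 8)
Result: (s - 2)(s - 3)(s + 8)


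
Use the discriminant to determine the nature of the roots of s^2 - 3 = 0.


D = b^2 - 4ac = (0)^2 - 4(1)(-3) = 0 + 12 = 12
Since D > 0: two distinct irrational roots


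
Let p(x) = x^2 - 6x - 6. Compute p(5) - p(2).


p(5) = -11
p(2) = -14
p(5) - p(2) = -11 + 14 = 3


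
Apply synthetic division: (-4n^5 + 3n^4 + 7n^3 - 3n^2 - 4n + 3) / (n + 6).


Synthetic division with c = -6. Coefficients: -4, 3, 7, -3, -4, 3
Bring down -4.
  -4 * -6 = 24; 24 + 3 = 27
  27 * -6 = -162; -162 + 7 = -155
  -155 * -6 = 930; 930 - 3 = 927
  927 * -6 = -5562; -5562 - 4 = -5566
  -5566 * -6 = 33396; 33396 + 3 = 33399
Quotient: -4n^4 + 27n^3 - 155n^2 + 927n - 5566, Remainder: 33399


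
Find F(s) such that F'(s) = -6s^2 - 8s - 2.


Reverse power rule on each term:
  ∫ -6s^2 ds = -2s^3
  ∫ -8s ds = -4s^2
  ∫ -2 ds = -2s
F(s) = -2s^3 - 4s^2 - 2s + C


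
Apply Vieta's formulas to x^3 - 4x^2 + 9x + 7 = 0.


Monic cubic x^3+bx^2+cx+d=0: sum=-b, pairwise sum=c, product=-d.
b=-4, c=9, d=7
r1+r2+r3 = 4
r1r2+r1r3+r2r3 = 9
r1r2r3 = -7


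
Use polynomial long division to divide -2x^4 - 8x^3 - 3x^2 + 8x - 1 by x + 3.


(-2x^4 - 8x^3 - 3x^2 + 8x - 1) / (x + 3)
Step 1: -2x^3 * (x + 3) = -2x^4 - 6x^3; subtract.
Step 2: -2x^2 * (x + 3) = -2x^3 - 6x^2; subtract.
Step 3: 3x * (x + 3) = 3x^2 + 9x; subtract.
Step 4: -1 * (x + 3) = -x - 3; subtract.
Quotient: -2x^3 - 2x^2 + 3x - 1, Remainder: 2


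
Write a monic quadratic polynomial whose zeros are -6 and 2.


p(u) = (u + 6)(u - 2)
Expand: u^2 + 4u - 12


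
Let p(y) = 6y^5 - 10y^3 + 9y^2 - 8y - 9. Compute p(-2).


Using direct substitution:
  6 * (-2)^5 = -192
  0 * (-2)^4 = 0
  -10 * (-2)^3 = 80
  9 * (-2)^2 = 36
  -8 * (-2)^1 = 16
  constant: -9
Sum = -192 + 0 + 80 + 36 + 16 - 9 = -69


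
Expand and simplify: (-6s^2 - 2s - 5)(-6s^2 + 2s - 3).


Distribute each term of the first polynomial:
  (-6s^2)(-6s^2 + 2s - 3) = 36s^4 - 12s^3 + 18s^2
  (-2s)(-6s^2 + 2s - 3) = 12s^3 - 4s^2 + 6s
  (-5)(-6s^2 + 2s - 3) = 30s^2 - 10s + 15
Sum: 36s^4 + 44s^2 - 4s + 15


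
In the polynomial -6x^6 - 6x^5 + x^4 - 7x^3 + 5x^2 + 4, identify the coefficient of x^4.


Read off the coefficient of x^4: 1


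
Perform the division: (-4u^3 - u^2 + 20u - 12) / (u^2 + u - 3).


(-4u^3 - u^2 + 20u - 12) / (u^2 + u - 3)
Step 1: -4u * (u^2 + u - 3) = -4u^3 - 4u^2 + 12u; subtract.
Step 2: 3 * (u^2 + u - 3) = 3u^2 + 3u - 9; subtract.
Quotient: -4u + 3, Remainder: 5u - 3


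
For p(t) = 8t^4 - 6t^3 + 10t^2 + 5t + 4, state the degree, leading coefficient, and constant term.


Highest power of t is 4, with coefficient 8. Constant term is 4.
Degree = 4, leading coefficient = 8, constant term = 4


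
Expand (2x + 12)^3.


Expand (2x + 12)^3 by repeated multiplication:
  (2x + 12)^2 = 4x^2 + 48x + 144
= 8x^3 + 144x^2 + 864x + 1728


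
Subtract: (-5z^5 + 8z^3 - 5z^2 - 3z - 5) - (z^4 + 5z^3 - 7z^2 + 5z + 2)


Distribute the minus sign:
  (-5z^5 + 8z^3 - 5z^2 - 3z - 5)
- (z^4 + 5z^3 - 7z^2 + 5z + 2)
Negate second polynomial: -z^4 - 5z^3 + 7z^2 - 5z - 2
Add: -5z^5 - z^4 + 3z^3 + 2z^2 - 8z - 7


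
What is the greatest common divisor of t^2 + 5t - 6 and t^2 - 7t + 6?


Factor each:
  t^2 + 5t - 6 = (t - 1)(t + 6)
  t^2 - 7t + 6 = (t - 1)(t - 6)
Common monic factor: t - 1


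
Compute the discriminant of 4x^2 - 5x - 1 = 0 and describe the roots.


D = b^2 - 4ac = (-5)^2 - 4(4)(-1) = 25 + 16 = 41
Since D > 0: two distinct irrational roots


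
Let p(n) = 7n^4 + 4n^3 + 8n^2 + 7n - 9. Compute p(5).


Using direct substitution:
  7 * (5)^4 = 4375
  4 * (5)^3 = 500
  8 * (5)^2 = 200
  7 * (5)^1 = 35
  constant: -9
Sum = 4375 + 500 + 200 + 35 - 9 = 5101


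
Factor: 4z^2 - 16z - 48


Roots satisfy r1 + r2 = -b/a = 4 and r1*r2 = c/a = -12.
So r1 = -2, r2 = 6.
4z^2 - 16z - 48 = 4(z - r1)(z - r2) = 4(z + 2)(z - 6)


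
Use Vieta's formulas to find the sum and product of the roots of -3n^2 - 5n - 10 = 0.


For an^2+bn+c=0: sum = -b/a, product = c/a.
a=-3, b=-5, c=-10
Sum = -(-5)/-3 = -5/3
Product = (-10)/-3 = 10/3


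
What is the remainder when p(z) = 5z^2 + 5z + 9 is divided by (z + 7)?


By the Remainder Theorem, the remainder equals p(-7):
  5*(-7)^2 = 245
  5*(-7)^1 = -35
  constant: 9
Sum: 245 - 35 + 9 = 219


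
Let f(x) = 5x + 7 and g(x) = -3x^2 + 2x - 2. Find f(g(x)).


Substitute g(x) into f:
f(g(x)) = 5*(-3x^2 + 2x - 2) + 7
Expand and combine: -15x^2 + 10x - 3


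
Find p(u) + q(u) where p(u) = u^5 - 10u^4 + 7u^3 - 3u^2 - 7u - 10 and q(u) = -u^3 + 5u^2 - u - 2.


Align terms by degree and add:
  u^5 - 10u^4 + 7u^3 - 3u^2 - 7u - 10
  -u^3 + 5u^2 - u - 2
= u^5 - 10u^4 + 6u^3 + 2u^2 - 8u - 12


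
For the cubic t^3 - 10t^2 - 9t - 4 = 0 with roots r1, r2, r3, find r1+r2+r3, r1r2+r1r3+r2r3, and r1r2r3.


Monic cubic t^3+bt^2+ct+d=0: sum=-b, pairwise sum=c, product=-d.
b=-10, c=-9, d=-4
r1+r2+r3 = 10
r1r2+r1r3+r2r3 = -9
r1r2r3 = 4


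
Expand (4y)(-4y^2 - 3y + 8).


Distribute each term of the first polynomial:
  (4y)(-4y^2 - 3y + 8) = -16y^3 - 12y^2 + 32y
Sum: -16y^3 - 12y^2 + 32y


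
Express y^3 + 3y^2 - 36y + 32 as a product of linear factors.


Try integer roots (divisors of 32). y=1: p(1)=0.
Divide out (y - 1): quotient is y^2 + 4y - 32.
Factor the quadratic: (y + 8)(y - 4)
Result: (y - 1)(y + 8)(y - 4)


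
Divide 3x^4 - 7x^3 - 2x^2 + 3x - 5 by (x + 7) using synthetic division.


Synthetic division with c = -7. Coefficients: 3, -7, -2, 3, -5
Bring down 3.
  3 * -7 = -21; -21 - 7 = -28
  -28 * -7 = 196; 196 - 2 = 194
  194 * -7 = -1358; -1358 + 3 = -1355
  -1355 * -7 = 9485; 9485 - 5 = 9480
Quotient: 3x^3 - 28x^2 + 194x - 1355, Remainder: 9480


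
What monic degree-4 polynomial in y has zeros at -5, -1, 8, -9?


p(y) = (y + 5)(y + 1)(y - 8)(y + 9)
Expand: y^4 + 7y^3 - 61y^2 - 427y - 360


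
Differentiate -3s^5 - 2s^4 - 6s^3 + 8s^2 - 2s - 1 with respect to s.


Apply the power rule term by term:
  d/ds(-3s^5) = -15s^4
  d/ds(-2s^4) = -8s^3
  d/ds(-6s^3) = -18s^2
  d/ds(8s^2) = 16s
  d/ds(-2s) = -2
  d/ds(-1) = 0
p'(s) = -15s^4 - 8s^3 - 18s^2 + 16s - 2


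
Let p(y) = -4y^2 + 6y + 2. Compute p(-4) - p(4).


p(-4) = -86
p(4) = -38
p(-4) - p(4) = -86 + 38 = -48


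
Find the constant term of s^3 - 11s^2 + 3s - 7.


Read off the constant term: -7


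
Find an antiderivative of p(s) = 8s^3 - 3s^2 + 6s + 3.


Reverse power rule on each term:
  ∫ 8s^3 ds = 2s^4
  ∫ -3s^2 ds = -s^3
  ∫ 6s ds = 3s^2
  ∫ 3 ds = 3s
F(s) = 2s^4 - s^3 + 3s^2 + 3s + C


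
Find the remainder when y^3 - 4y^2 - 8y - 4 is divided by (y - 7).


By the Remainder Theorem, the remainder equals p(7):
  1*(7)^3 = 343
  -4*(7)^2 = -196
  -8*(7)^1 = -56
  constant: -4
Sum: 343 - 196 - 56 - 4 = 87


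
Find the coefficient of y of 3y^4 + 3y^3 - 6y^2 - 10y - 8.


Read off the coefficient of y: -10


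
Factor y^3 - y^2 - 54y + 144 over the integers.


Try integer roots (divisors of 144). y=6: p(6)=0.
Divide out (y - 6): quotient is y^2 + 5y - 24.
Factor the quadratic: (y + 8)(y - 3)
Result: (y - 6)(y + 8)(y - 3)


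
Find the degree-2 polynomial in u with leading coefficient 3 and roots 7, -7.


p(u) = 3(u - 7)(u + 7)
Expand: 3u^2 - 147


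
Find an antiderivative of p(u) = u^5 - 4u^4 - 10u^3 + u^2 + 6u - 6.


Reverse power rule on each term:
  ∫ u^5 du = (1/6)u^6
  ∫ -4u^4 du = -(4/5)u^5
  ∫ -10u^3 du = -(5/2)u^4
  ∫ u^2 du = (1/3)u^3
  ∫ 6u du = 3u^2
  ∫ -6 du = -6u
F(u) = (1/6)u^6 - (4/5)u^5 - (5/2)u^4 + (1/3)u^3 + 3u^2 - 6u + C


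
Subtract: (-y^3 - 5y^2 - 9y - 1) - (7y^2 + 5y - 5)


Distribute the minus sign:
  (-y^3 - 5y^2 - 9y - 1)
- (7y^2 + 5y - 5)
Negate second polynomial: -7y^2 - 5y + 5
Add: -y^3 - 12y^2 - 14y + 4


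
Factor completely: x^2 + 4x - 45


Roots satisfy r1 + r2 = -b/a = -4 and r1*r2 = c/a = -45.
So r1 = -9, r2 = 5.
x^2 + 4x - 45 = (x - r1)(x - r2) = (x + 9)(x - 5)


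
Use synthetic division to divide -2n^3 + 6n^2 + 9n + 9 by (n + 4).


Synthetic division with c = -4. Coefficients: -2, 6, 9, 9
Bring down -2.
  -2 * -4 = 8; 8 + 6 = 14
  14 * -4 = -56; -56 + 9 = -47
  -47 * -4 = 188; 188 + 9 = 197
Quotient: -2n^2 + 14n - 47, Remainder: 197


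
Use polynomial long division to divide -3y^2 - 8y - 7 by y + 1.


(-3y^2 - 8y - 7) / (y + 1)
Step 1: -3y * (y + 1) = -3y^2 - 3y; subtract.
Step 2: -5 * (y + 1) = -5y - 5; subtract.
Quotient: -3y - 5, Remainder: -2


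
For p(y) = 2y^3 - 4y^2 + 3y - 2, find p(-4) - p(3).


p(-4) = -206
p(3) = 25
p(-4) - p(3) = -206 - 25 = -231


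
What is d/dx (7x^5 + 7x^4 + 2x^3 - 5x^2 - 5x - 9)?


Apply the power rule term by term:
  d/dx(7x^5) = 35x^4
  d/dx(7x^4) = 28x^3
  d/dx(2x^3) = 6x^2
  d/dx(-5x^2) = -10x
  d/dx(-5x) = -5
  d/dx(-9) = 0
p'(x) = 35x^4 + 28x^3 + 6x^2 - 10x - 5


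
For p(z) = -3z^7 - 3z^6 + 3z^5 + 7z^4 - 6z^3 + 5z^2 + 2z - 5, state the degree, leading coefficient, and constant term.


Highest power of z is 7, with coefficient -3. Constant term is -5.
Degree = 7, leading coefficient = -3, constant term = -5


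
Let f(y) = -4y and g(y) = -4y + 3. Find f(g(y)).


Substitute g(y) into f:
f(g(y)) = -4*(-4y + 3)
Expand and combine: 16y - 12
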